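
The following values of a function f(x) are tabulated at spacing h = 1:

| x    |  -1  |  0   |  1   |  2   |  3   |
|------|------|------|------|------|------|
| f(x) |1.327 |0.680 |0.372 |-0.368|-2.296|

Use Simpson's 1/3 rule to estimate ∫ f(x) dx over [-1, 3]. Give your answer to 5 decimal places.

0.34100

h = 1, n = 4.
(h/3)·[y₀ + 4y₁ + 2y₂ + 4y₃ + y₄] = 0.333333·(1.023) = 0.34100.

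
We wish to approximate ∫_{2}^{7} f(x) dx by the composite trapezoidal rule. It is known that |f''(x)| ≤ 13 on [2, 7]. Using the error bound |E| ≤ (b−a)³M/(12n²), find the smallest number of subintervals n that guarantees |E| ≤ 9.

Need 1625/(12n²) ≤ 9.
n² ≥ 1625/(12·9) = 15.0463 ⇒ n ≥ 3.8790, so the smallest n is 4.

4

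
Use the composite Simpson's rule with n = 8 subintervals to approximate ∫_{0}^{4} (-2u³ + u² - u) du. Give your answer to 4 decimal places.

h = (4 − 0)/8 = 0.5.
Nodes u₀,…,u₈ = 0, 0.5, 1, 1.5, 2, 2.5, 3, 3.5, 4.
f(u) = -2u³ + u² - u: f₀=0, f₁=-0.5, f₂=-2, f₃=-6, f₄=-14, f₅=-27.5, f₆=-48, f₇=-77, f₈=-116.
(h/3)·[f₀ + 4f₁ + 2f₂ + 4f₃ + 2f₄ + 4f₅ + 2f₆ + 4f₇ + f₈] = 0.166667·(-688) = -114.6667.

-114.6667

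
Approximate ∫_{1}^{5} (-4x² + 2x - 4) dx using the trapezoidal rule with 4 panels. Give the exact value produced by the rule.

h = (5 − 1)/4 = 1.
Nodes x₀,…,x₄ = 1, 2, 3, 4, 5.
f(x) = -4x² + 2x - 4: f₀=-6, f₁=-16, f₂=-34, f₃=-60, f₄=-94.
(h/2)·[f₀ + 2f₁ + 2f₂ + 2f₃ + f₄] = 0.5·(-320) = -160.

-160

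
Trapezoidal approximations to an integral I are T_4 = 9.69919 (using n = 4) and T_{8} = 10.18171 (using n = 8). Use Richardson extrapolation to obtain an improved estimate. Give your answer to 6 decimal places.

R = (4·T_{8} − T_4) / 3 = (4·10.18171 − 9.69919)/3 = (31.02765)/3 = 10.342550.

10.342550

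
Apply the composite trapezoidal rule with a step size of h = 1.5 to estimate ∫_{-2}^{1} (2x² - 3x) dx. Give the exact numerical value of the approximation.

12.75

h = (1 − (-2))/2 = 1.5.
Nodes x₀,…,x₂ = -2, -0.5, 1.
f(x) = 2x² - 3x: f₀=14, f₁=2, f₂=-1.
(h/2)·[f₀ + 2f₁ + f₂] = 0.75·(17) = 12.75.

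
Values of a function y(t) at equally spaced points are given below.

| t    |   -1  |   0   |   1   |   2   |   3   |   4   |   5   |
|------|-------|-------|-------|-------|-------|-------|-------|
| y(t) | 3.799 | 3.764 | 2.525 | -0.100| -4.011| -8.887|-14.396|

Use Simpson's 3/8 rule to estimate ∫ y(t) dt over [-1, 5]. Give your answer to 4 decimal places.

-11.4840

h = 1, n = 6.
(3h/8)·[y₀ + 3y₁ + 3y₂ + 2y₃ + 3y₄ + 3y₅ + y₆] = 0.375·(-30.624) = -11.4840.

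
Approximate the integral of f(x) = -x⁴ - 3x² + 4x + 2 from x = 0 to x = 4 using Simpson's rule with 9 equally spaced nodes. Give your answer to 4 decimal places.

-228.8333

h = (4 − 0)/8 = 0.5.
Nodes x₀,…,x₈ = 0, 0.5, 1, 1.5, 2, 2.5, 3, 3.5, 4.
f(x) = -x⁴ - 3x² + 4x + 2: f₀=2, f₁=3.1875, f₂=2, f₃=-3.8125, f₄=-18, f₅=-45.8125, f₆=-94, f₇=-170.8125, f₈=-286.
(h/3)·[f₀ + 4f₁ + 2f₂ + 4f₃ + 2f₄ + 4f₅ + 2f₆ + 4f₇ + f₈] = 0.166667·(-1373) = -228.8333.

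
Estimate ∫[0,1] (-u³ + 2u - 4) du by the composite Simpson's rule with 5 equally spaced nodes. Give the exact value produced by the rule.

-3.25

h = (1 − 0)/4 = 0.25.
Nodes u₀,…,u₄ = 0, 0.25, 0.5, 0.75, 1.
f(u) = -u³ + 2u - 4: f₀=-4, f₁=-3.515625, f₂=-3.125, f₃=-2.921875, f₄=-3.
(h/3)·[f₀ + 4f₁ + 2f₂ + 4f₃ + f₄] = 0.083333·(-39) = -3.25.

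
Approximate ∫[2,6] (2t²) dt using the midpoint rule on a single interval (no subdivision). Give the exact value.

128

M = (b−a)·f(4) = 4·(32) = 128.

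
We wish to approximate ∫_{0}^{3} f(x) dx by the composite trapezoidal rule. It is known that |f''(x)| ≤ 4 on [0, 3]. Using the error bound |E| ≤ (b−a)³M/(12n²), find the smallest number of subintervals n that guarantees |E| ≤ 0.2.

Need 108/(12n²) ≤ 0.2.
n² ≥ 108/(12·0.2) = 45 ⇒ n ≥ 6.7082, so the smallest n is 7.

7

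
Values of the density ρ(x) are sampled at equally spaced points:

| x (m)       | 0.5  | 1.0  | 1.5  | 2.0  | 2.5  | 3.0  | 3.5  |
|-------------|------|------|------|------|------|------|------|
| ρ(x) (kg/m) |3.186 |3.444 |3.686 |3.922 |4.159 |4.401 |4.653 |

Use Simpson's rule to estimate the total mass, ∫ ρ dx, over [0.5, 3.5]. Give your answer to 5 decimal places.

11.76617

h = 0.5, n = 6.
(h/3)·[y₀ + 4y₁ + 2y₂ + 4y₃ + 2y₄ + 4y₅ + y₆] = 0.166667·(70.597) = 11.76617.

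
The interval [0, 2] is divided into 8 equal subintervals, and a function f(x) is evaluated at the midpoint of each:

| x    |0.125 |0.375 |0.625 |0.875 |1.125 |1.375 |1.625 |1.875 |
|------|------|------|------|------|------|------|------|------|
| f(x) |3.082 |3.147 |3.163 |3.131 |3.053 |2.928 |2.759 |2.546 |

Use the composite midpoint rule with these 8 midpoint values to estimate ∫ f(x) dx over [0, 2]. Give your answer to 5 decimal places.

h = 0.25, n = 8.
h·[y(m₁) + y(m₂) + y(m₃) + y(m₄) + y(m₅) + y(m₆) + y(m₇) + y(m₈)] = 0.25·(23.809) = 5.95225.

5.95225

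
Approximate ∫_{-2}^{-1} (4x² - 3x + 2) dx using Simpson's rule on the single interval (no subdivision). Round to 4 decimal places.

S = (b−a)/6 · [f(-2) + 4f(-1.5) + f(-1)] = 0.166667·[24 + 4·15.5 + 9] = 15.8333.

15.8333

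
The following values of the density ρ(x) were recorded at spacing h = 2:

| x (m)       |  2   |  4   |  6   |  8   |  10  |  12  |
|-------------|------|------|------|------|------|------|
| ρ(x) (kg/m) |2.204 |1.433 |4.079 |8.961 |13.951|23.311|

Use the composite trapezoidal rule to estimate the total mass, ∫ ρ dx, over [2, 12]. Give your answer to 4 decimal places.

h = 2, n = 5.
(h/2)·[y₀ + 2y₁ + 2y₂ + 2y₃ + 2y₄ + y₅] = 1·(82.363) = 82.3630.

82.3630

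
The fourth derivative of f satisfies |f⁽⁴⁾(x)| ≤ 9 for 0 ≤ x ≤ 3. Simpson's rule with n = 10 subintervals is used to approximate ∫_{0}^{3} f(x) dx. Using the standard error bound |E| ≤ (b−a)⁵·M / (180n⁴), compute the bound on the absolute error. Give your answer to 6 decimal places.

0.001215

|E| ≤ (3)⁵·9 / (180·10⁴) = 2187/1800000 = 0.001215.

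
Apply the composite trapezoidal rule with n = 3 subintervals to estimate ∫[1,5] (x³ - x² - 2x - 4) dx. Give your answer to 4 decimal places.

h = (5 − 1)/3 = 1.333333.
Nodes x₀,…,x₃ = 1, 2.333333, 3.666667, 5.
f(x) = x³ - x² - 2x - 4: f₀=-6, f₁=-1.407407, f₂=24.518519, f₃=86.
(h/2)·[f₀ + 2f₁ + 2f₂ + f₃] = 0.666667·(126.222222) = 84.1481.

84.1481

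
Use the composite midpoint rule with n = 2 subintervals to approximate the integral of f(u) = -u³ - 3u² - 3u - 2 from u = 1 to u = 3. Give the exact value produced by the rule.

h = (3 − 1)/2 = 1.
Midpoints m₁,…,m₂ = 1.5, 2.5.
f(m₁)=-16.625, f(m₂)=-43.875.
h·[f(m₁) + f(m₂)] = 1·(-60.5) = -60.5.

-60.5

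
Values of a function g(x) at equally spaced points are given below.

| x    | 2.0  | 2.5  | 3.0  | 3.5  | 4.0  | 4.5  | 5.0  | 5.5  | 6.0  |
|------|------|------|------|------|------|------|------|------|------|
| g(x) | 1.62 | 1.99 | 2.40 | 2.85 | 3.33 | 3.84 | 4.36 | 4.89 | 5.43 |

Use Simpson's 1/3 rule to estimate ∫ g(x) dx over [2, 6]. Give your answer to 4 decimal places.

h = 0.5, n = 8.
(h/3)·[y₀ + 4y₁ + 2y₂ + 4y₃ + 2y₄ + 4y₅ + 2y₆ + 4y₇ + y₈] = 0.166667·(81.51) = 13.5850.

13.5850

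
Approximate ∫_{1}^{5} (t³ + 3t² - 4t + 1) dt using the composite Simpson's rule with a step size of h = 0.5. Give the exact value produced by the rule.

h = (5 − 1)/8 = 0.5.
Nodes t₀,…,t₈ = 1, 1.5, 2, 2.5, 3, 3.5, 4, 4.5, 5.
f(t) = t³ + 3t² - 4t + 1: f₀=1, f₁=5.125, f₂=13, f₃=25.375, f₄=43, f₅=66.625, f₆=97, f₇=134.875, f₈=181.
(h/3)·[f₀ + 4f₁ + 2f₂ + 4f₃ + 2f₄ + 4f₅ + 2f₆ + 4f₇ + f₈] = 0.166667·(1416) = 236.

236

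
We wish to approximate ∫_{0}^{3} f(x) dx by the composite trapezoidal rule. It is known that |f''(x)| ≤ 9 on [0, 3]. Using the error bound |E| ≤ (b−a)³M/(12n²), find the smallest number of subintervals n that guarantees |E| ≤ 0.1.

Need 243/(12n²) ≤ 0.1.
n² ≥ 243/(12·0.1) = 202.5 ⇒ n ≥ 14.2302, so the smallest n is 15.

15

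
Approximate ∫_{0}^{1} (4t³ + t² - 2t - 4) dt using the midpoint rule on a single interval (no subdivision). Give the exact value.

M = (b−a)·f(0.5) = 1·(-4.25) = -4.25.

-4.25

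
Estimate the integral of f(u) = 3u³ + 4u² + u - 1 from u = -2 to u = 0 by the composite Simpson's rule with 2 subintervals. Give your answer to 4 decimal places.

-5.3333

h = (0 − (-2))/2 = 1.
Nodes u₀,…,u₂ = -2, -1, 0.
f(u) = 3u³ + 4u² + u - 1: f₀=-11, f₁=-1, f₂=-1.
(h/3)·[f₀ + 4f₁ + f₂] = 0.333333·(-16) = -5.3333.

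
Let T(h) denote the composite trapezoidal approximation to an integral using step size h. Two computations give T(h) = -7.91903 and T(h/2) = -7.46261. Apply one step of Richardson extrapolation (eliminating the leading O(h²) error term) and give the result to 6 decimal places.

-7.310470

R = (4·T(h/2) − T(h)) / 3 = (4·(-7.46261) − (-7.91903))/3 = (-21.93141)/3 = -7.310470.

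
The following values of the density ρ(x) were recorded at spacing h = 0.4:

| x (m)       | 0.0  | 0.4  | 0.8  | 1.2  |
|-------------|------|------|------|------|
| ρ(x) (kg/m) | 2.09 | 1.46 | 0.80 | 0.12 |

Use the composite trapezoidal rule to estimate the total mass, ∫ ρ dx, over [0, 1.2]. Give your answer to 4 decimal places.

1.3460

h = 0.4, n = 3.
(h/2)·[y₀ + 2y₁ + 2y₂ + y₃] = 0.2·(6.73) = 1.3460.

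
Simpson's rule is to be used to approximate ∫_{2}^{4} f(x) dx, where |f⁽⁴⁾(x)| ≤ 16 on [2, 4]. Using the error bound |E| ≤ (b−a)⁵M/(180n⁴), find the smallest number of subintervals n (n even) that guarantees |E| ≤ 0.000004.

30

Need 512/(180n⁴) ≤ 0.000004.
n⁴ ≥ 512/(180·0.000004) = 711111 ⇒ n ≥ 29.0392, so the smallest even n is 30. (n must be even for Simpson's rule.)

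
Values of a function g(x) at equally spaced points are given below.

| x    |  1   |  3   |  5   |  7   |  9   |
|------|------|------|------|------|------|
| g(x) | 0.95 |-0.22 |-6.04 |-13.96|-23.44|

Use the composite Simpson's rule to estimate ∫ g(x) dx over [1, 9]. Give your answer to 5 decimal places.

-60.86000

h = 2, n = 4.
(h/3)·[y₀ + 4y₁ + 2y₂ + 4y₃ + y₄] = 0.666667·(-91.29) = -60.86000.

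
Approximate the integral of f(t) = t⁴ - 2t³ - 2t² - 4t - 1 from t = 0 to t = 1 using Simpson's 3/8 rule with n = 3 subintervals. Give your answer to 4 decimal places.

-3.9630

h = (1 − 0)/3 = 0.333333.
Nodes t₀,…,t₃ = 0, 0.333333, 0.666667, 1.
f(t) = t⁴ - 2t³ - 2t² - 4t - 1: f₀=-1, f₁=-2.617284, f₂=-4.950617, f₃=-8.
(3h/8)·[f₀ + 3f₁ + 3f₂ + f₃] = 0.125·(-31.703704) = -3.9630.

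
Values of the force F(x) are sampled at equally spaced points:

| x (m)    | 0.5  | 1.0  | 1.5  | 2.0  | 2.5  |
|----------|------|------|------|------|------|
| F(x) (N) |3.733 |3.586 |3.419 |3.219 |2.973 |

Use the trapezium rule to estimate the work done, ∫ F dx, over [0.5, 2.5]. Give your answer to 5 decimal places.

h = 0.5, n = 4.
(h/2)·[y₀ + 2y₁ + 2y₂ + 2y₃ + y₄] = 0.25·(27.154) = 6.78850.

6.78850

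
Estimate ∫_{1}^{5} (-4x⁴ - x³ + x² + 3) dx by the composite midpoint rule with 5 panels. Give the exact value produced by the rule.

-2547.44448

h = (5 − 1)/5 = 0.8.
Midpoints m₁,…,m₅ = 1.4, 2.2, 3, 3.8, 4.6.
f(m₁)=-13.1504, f(m₂)=-96.5104, f(m₃)=-339, f(m₄)=-871.4864, f(m₅)=-1864.1584.
h·[f(m₁) + f(m₂) + f(m₃) + f(m₄) + f(m₅)] = 0.8·(-3184.3056) = -2547.44448.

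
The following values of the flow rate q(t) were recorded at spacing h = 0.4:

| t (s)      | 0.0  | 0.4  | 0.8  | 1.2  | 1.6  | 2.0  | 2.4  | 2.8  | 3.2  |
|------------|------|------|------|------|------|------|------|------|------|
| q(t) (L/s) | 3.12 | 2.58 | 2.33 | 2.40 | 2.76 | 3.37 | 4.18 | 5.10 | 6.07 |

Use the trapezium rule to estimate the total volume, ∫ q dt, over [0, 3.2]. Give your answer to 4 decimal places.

h = 0.4, n = 8.
(h/2)·[y₀ + 2y₁ + 2y₂ + 2y₃ + 2y₄ + 2y₅ + 2y₆ + 2y₇ + y₈] = 0.2·(54.63) = 10.9260.

10.9260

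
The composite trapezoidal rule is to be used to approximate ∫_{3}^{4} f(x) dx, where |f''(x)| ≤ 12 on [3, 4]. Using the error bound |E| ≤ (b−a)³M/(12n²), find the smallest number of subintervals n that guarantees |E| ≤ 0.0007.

Need 12/(12n²) ≤ 0.0007.
n² ≥ 12/(12·0.0007) = 1428.57 ⇒ n ≥ 37.7964, so the smallest n is 38.

38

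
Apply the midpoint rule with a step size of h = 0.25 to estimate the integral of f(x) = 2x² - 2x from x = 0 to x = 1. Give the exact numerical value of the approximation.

h = (1 − 0)/4 = 0.25.
Midpoints m₁,…,m₄ = 0.125, 0.375, 0.625, 0.875.
f(m₁)=-0.21875, f(m₂)=-0.46875, f(m₃)=-0.46875, f(m₄)=-0.21875.
h·[f(m₁) + f(m₂) + f(m₃) + f(m₄)] = 0.25·(-1.375) = -0.34375.

-0.34375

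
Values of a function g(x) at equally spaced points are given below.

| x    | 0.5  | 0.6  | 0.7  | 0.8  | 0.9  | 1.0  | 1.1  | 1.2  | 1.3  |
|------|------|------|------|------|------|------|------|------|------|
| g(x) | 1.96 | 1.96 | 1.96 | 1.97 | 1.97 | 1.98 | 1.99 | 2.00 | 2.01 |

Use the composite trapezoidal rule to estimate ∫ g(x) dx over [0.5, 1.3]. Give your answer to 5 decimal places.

h = 0.1, n = 8.
(h/2)·[y₀ + 2y₁ + 2y₂ + 2y₃ + 2y₄ + 2y₅ + 2y₆ + 2y₇ + y₈] = 0.05·(31.63) = 1.58150.

1.58150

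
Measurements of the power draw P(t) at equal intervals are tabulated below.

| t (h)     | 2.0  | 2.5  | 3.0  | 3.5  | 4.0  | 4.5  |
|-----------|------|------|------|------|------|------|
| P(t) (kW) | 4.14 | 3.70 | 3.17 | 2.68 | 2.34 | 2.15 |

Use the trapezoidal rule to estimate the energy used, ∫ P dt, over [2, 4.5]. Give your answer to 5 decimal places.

h = 0.5, n = 5.
(h/2)·[y₀ + 2y₁ + 2y₂ + 2y₃ + 2y₄ + y₅] = 0.25·(30.07) = 7.51750.

7.51750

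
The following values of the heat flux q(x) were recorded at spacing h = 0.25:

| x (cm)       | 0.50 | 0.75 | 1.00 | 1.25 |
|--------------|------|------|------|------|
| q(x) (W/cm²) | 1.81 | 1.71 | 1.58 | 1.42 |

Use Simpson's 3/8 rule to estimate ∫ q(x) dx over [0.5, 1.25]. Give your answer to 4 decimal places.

1.2281

h = 0.25, n = 3.
(3h/8)·[y₀ + 3y₁ + 3y₂ + y₃] = 0.09375·(13.10) = 1.2281.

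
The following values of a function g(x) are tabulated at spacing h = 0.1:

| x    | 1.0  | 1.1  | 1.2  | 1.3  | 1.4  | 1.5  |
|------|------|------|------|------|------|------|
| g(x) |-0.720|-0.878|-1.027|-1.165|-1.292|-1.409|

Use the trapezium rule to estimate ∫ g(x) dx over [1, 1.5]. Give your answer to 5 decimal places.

-0.54265

h = 0.1, n = 5.
(h/2)·[y₀ + 2y₁ + 2y₂ + 2y₃ + 2y₄ + y₅] = 0.05·(-10.853) = -0.54265.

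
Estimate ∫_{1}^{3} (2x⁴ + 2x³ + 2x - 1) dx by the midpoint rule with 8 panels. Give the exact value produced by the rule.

142.1337890625

h = (3 − 1)/8 = 0.25.
Midpoints m₁,…,m₈ = 1.125, 1.375, 1.625, 1.875, 2.125, 2.375, 2.625, 2.875.
f(m₁)=7.30126953125, f(m₂)=14.09814453125, f(m₃)=24.77783203125, f(m₄)=40.65283203125, f(m₅)=63.22314453125, f(m₆)=94.17626953125, f(m₇)=135.38720703125, f(m₈)=188.91845703125.
h·[f(m₁) + f(m₂) + f(m₃) + f(m₄) + f(m₅) + f(m₆) + f(m₇) + f(m₈)] = 0.25·(568.53515625) = 142.1337890625.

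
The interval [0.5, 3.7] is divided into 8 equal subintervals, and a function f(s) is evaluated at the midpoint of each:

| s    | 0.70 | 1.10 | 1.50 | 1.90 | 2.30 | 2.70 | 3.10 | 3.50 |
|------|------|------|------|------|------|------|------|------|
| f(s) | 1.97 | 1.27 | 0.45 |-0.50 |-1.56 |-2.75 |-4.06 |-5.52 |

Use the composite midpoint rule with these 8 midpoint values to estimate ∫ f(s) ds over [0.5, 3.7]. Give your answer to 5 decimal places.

-4.28000

h = 0.4, n = 8.
h·[y(m₁) + y(m₂) + y(m₃) + y(m₄) + y(m₅) + y(m₆) + y(m₇) + y(m₈)] = 0.4·(-10.70) = -4.28000.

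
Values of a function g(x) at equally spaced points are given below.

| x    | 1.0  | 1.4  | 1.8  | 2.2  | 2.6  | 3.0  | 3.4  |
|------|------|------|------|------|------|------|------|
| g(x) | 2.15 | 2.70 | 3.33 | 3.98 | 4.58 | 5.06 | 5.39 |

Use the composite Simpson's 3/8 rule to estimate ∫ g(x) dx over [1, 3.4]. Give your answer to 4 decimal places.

9.3765

h = 0.4, n = 6.
(3h/8)·[y₀ + 3y₁ + 3y₂ + 2y₃ + 3y₄ + 3y₅ + y₆] = 0.15·(62.51) = 9.3765.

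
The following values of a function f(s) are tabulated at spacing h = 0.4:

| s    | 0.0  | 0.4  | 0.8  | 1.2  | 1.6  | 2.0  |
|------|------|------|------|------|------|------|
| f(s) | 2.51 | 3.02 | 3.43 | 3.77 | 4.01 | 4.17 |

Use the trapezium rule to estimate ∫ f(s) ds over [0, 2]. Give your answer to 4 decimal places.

7.0280

h = 0.4, n = 5.
(h/2)·[y₀ + 2y₁ + 2y₂ + 2y₃ + 2y₄ + y₅] = 0.2·(35.14) = 7.0280.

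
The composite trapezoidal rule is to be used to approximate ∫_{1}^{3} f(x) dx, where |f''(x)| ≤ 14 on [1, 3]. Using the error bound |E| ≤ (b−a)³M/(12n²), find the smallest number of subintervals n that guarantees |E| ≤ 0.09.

11

Need 112/(12n²) ≤ 0.09.
n² ≥ 112/(12·0.09) = 103.704 ⇒ n ≥ 10.1835, so the smallest n is 11.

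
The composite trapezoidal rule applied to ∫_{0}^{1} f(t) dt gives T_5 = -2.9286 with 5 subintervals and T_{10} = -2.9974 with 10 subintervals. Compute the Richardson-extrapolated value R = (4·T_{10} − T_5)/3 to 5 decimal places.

R = (4·T_{10} − T_5) / 3 = (4·(-2.9974) − (-2.9286))/3 = (-9.0610)/3 = -3.02033.

-3.02033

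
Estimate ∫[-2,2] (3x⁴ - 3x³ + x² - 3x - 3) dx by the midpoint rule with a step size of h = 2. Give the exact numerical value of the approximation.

4

h = (2 − (-2))/2 = 2.
Midpoints m₁,…,m₂ = -1, 1.
f(m₁)=7, f(m₂)=-5.
h·[f(m₁) + f(m₂)] = 2·(2) = 4.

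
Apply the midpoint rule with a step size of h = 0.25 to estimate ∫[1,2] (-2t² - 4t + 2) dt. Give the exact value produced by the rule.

-8.65625

h = (2 − 1)/4 = 0.25.
Midpoints m₁,…,m₄ = 1.125, 1.375, 1.625, 1.875.
f(m₁)=-5.03125, f(m₂)=-7.28125, f(m₃)=-9.78125, f(m₄)=-12.53125.
h·[f(m₁) + f(m₂) + f(m₃) + f(m₄)] = 0.25·(-34.625) = -8.65625.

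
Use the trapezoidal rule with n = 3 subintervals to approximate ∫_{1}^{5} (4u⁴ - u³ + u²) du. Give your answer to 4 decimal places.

2667.2922

h = (5 − 1)/3 = 1.333333.
Nodes u₀,…,u₃ = 1, 2.333333, 3.666667, 5.
f(u) = 4u⁴ - u³ + u²: f₀=4, f₁=111.308642, f₂=687.160494, f₃=2400.
(h/2)·[f₀ + 2f₁ + 2f₂ + f₃] = 0.666667·(4000.938272) = 2667.2922.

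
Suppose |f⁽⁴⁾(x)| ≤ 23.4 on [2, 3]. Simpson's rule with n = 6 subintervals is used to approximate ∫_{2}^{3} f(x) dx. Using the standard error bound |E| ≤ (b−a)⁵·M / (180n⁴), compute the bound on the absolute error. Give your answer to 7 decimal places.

|E| ≤ (1)⁵·23.4 / (180·6⁴) = 23.4/233280 = 0.0001003.

0.0001003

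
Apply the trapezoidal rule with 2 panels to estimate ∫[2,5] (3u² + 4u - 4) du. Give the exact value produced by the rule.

150.375

h = (5 − 2)/2 = 1.5.
Nodes u₀,…,u₂ = 2, 3.5, 5.
f(u) = 3u² + 4u - 4: f₀=16, f₁=46.75, f₂=91.
(h/2)·[f₀ + 2f₁ + f₂] = 0.75·(200.5) = 150.375.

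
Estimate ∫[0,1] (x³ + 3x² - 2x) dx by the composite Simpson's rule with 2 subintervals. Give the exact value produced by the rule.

h = (1 − 0)/2 = 0.5.
Nodes x₀,…,x₂ = 0, 0.5, 1.
f(x) = x³ + 3x² - 2x: f₀=0, f₁=-0.125, f₂=2.
(h/3)·[f₀ + 4f₁ + f₂] = 0.166667·(1.5) = 0.25.

0.25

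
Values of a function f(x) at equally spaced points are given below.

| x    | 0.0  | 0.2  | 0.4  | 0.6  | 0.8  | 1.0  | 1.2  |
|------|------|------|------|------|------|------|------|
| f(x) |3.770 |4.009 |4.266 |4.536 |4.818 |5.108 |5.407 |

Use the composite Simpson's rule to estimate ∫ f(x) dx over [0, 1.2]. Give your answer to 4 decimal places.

5.4638

h = 0.2, n = 6.
(h/3)·[y₀ + 4y₁ + 2y₂ + 4y₃ + 2y₄ + 4y₅ + y₆] = 0.066667·(81.957) = 5.4638.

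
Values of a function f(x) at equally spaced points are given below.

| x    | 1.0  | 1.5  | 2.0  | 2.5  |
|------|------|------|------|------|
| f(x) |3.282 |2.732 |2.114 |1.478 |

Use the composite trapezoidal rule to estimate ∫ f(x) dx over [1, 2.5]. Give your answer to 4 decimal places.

3.6130

h = 0.5, n = 3.
(h/2)·[y₀ + 2y₁ + 2y₂ + y₃] = 0.25·(14.452) = 3.6130.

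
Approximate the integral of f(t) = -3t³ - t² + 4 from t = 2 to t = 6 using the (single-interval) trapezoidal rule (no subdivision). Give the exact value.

-1408

T = (b−a)/2 · [f(2) + f(6)] = 2·[(-24) + (-680)] = -1408.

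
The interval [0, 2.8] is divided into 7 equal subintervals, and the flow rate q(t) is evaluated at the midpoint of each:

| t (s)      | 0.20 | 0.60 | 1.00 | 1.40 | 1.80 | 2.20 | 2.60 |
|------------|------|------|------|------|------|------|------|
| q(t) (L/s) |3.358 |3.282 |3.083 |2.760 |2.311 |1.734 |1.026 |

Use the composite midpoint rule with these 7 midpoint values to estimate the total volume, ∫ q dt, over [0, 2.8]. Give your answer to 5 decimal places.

h = 0.4, n = 7.
h·[y(m₁) + y(m₂) + y(m₃) + y(m₄) + y(m₅) + y(m₆) + y(m₇)] = 0.4·(17.554) = 7.02160.

7.02160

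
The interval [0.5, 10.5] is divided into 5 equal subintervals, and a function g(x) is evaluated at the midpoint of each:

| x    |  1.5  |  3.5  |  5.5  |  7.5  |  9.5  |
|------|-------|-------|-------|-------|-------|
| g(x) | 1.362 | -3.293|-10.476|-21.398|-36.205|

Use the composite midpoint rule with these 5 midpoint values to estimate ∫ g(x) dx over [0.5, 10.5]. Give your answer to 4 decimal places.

h = 2, n = 5.
h·[y(m₁) + y(m₂) + y(m₃) + y(m₄) + y(m₅)] = 2·(-70.010) = -140.0200.

-140.0200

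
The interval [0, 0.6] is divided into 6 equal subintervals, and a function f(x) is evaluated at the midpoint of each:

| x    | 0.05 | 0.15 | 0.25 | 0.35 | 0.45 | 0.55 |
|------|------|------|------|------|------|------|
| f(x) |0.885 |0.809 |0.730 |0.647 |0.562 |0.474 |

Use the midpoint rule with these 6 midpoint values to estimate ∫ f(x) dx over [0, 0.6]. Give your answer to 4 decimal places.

h = 0.1, n = 6.
h·[y(m₁) + y(m₂) + y(m₃) + y(m₄) + y(m₅) + y(m₆)] = 0.1·(4.107) = 0.4107.

0.4107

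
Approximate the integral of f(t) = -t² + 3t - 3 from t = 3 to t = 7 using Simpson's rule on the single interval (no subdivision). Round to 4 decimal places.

-57.3333

S = (b−a)/6 · [f(3) + 4f(5) + f(7)] = 0.666667·[(-3) + 4·(-13) + (-31)] = -57.3333.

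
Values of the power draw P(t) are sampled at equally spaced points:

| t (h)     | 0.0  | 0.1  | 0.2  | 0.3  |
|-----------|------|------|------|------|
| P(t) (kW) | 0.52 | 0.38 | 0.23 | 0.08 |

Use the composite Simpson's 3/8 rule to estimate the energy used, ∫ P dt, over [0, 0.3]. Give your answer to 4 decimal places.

h = 0.1, n = 3.
(3h/8)·[y₀ + 3y₁ + 3y₂ + y₃] = 0.0375·(2.43) = 0.0911.

0.0911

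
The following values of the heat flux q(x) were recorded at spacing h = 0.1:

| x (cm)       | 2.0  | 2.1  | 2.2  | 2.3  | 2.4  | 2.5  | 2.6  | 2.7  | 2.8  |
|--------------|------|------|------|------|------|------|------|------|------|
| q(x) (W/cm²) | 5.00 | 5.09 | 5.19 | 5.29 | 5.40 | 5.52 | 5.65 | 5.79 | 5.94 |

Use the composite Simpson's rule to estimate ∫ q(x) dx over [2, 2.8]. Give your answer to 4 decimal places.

h = 0.1, n = 8.
(h/3)·[y₀ + 4y₁ + 2y₂ + 4y₃ + 2y₄ + 4y₅ + 2y₆ + 4y₇ + y₈] = 0.033333·(130.18) = 4.3393.

4.3393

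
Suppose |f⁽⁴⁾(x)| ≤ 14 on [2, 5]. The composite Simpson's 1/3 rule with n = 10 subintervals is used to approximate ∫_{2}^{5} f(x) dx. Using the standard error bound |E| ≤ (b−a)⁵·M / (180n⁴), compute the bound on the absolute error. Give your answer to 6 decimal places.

|E| ≤ (3)⁵·14 / (180·10⁴) = 3402/1800000 = 0.001890.

0.001890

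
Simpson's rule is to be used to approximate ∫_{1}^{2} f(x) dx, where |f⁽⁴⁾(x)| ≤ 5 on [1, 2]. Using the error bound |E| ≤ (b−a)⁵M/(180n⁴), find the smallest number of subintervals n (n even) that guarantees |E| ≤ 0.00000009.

24

Need 5/(180n⁴) ≤ 0.00000009.
n⁴ ≥ 5/(180·0.00000009) = 308642 ⇒ n ≥ 23.5702, so the smallest even n is 24. (n must be even for Simpson's rule.)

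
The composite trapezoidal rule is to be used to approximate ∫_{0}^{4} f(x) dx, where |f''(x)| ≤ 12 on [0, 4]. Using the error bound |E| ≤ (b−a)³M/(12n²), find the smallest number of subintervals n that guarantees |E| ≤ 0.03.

47

Need 768/(12n²) ≤ 0.03.
n² ≥ 768/(12·0.03) = 2133.33 ⇒ n ≥ 46.1880, so the smallest n is 47.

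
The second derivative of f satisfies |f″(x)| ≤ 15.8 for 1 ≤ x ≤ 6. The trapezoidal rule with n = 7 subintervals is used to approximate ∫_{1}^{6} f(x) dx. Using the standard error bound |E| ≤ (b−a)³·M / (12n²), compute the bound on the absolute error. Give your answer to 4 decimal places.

3.3588

|E| ≤ (5)³·15.8 / (12·7²) = 1975/588 = 3.3588.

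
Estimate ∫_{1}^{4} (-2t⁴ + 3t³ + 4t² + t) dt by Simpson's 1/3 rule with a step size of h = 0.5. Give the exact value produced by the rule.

-126.5

h = (4 − 1)/6 = 0.5.
Nodes t₀,…,t₆ = 1, 1.5, 2, 2.5, 3, 3.5, 4.
f(t) = -2t⁴ + 3t³ + 4t² + t: f₀=6, f₁=10.5, f₂=10, f₃=-3.75, f₄=-42, f₅=-119, f₆=-252.
(h/3)·[f₀ + 4f₁ + 2f₂ + 4f₃ + 2f₄ + 4f₅ + f₆] = 0.166667·(-759) = -126.5.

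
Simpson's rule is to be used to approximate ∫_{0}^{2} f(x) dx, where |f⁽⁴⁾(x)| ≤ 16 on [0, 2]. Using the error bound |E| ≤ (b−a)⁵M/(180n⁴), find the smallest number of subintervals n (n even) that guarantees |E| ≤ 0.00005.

16

Need 512/(180n⁴) ≤ 0.00005.
n⁴ ≥ 512/(180·0.00005) = 56888.9 ⇒ n ≥ 15.4439, so the smallest even n is 16. (n must be even for Simpson's rule.)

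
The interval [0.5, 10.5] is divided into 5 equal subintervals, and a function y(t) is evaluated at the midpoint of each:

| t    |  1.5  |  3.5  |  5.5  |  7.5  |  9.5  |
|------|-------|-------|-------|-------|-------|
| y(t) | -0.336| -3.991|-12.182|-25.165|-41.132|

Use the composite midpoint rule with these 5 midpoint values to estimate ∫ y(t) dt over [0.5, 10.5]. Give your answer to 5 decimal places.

-165.61200

h = 2, n = 5.
h·[y(m₁) + y(m₂) + y(m₃) + y(m₄) + y(m₅)] = 2·(-82.806) = -165.61200.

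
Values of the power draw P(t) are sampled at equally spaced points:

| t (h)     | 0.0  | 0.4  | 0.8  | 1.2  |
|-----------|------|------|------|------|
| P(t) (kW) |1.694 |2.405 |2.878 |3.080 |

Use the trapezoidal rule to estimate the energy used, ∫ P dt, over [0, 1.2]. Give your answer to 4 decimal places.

3.0680

h = 0.4, n = 3.
(h/2)·[y₀ + 2y₁ + 2y₂ + y₃] = 0.2·(15.340) = 3.0680.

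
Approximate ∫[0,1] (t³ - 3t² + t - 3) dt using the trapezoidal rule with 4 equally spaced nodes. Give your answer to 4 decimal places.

h = (1 − 0)/3 = 0.333333.
Nodes t₀,…,t₃ = 0, 0.333333, 0.666667, 1.
f(t) = t³ - 3t² + t - 3: f₀=-3, f₁=-2.962963, f₂=-3.370370, f₃=-4.
(h/2)·[f₀ + 2f₁ + 2f₂ + f₃] = 0.166667·(-19.666667) = -3.2778.

-3.2778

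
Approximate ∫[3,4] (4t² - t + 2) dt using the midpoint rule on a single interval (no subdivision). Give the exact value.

M = (b−a)·f(3.5) = 1·(47.5) = 47.5.

47.5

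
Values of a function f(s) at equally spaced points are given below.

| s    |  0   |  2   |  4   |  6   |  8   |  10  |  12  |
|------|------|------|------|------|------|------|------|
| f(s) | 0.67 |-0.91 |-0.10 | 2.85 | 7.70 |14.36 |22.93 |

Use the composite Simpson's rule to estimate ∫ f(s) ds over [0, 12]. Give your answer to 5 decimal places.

69.33333

h = 2, n = 6.
(h/3)·[y₀ + 4y₁ + 2y₂ + 4y₃ + 2y₄ + 4y₅ + y₆] = 0.666667·(104.00) = 69.33333.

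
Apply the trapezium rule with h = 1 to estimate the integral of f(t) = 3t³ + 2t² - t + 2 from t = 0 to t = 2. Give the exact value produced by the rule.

23

h = (2 − 0)/2 = 1.
Nodes t₀,…,t₂ = 0, 1, 2.
f(t) = 3t³ + 2t² - t + 2: f₀=2, f₁=6, f₂=32.
(h/2)·[f₀ + 2f₁ + f₂] = 0.5·(46) = 23.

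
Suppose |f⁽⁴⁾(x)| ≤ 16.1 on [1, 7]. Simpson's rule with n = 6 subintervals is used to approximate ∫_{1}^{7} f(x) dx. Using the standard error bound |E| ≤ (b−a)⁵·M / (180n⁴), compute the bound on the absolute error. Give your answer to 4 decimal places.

|E| ≤ (6)⁵·16.1 / (180·6⁴) = 125193.6/233280 = 0.5367.

0.5367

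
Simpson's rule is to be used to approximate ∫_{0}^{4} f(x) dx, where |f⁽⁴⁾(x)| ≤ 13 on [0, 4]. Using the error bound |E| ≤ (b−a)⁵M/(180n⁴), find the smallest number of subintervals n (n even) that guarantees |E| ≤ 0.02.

Need 13312/(180n⁴) ≤ 0.02.
n⁴ ≥ 13312/(180·0.02) = 3697.78 ⇒ n ≥ 7.7980, so the smallest even n is 8. (n must be even for Simpson's rule.)

8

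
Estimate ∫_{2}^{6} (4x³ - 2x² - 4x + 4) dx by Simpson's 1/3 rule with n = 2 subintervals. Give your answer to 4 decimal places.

1093.3333

h = (6 − 2)/2 = 2.
Nodes x₀,…,x₂ = 2, 4, 6.
f(x) = 4x³ - 2x² - 4x + 4: f₀=20, f₁=212, f₂=772.
(h/3)·[f₀ + 4f₁ + f₂] = 0.666667·(1640) = 1093.3333.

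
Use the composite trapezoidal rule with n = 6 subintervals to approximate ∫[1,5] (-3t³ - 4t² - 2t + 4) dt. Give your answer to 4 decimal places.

h = (5 − 1)/6 = 0.666667.
Nodes t₀,…,t₆ = 1, 1.666667, 2.333333, 3, 3.666667, 4.333333, 5.
f(t) = -3t³ - 4t² - 2t + 4: f₀=-5, f₁=-24.333333, f₂=-60.555556, f₃=-119, f₄=-205, f₅=-323.888889, f₆=-481.
(h/2)·[f₀ + 2f₁ + 2f₂ + 2f₃ + 2f₄ + 2f₅ + f₆] = 0.333333·(-1951.555556) = -650.5185.

-650.5185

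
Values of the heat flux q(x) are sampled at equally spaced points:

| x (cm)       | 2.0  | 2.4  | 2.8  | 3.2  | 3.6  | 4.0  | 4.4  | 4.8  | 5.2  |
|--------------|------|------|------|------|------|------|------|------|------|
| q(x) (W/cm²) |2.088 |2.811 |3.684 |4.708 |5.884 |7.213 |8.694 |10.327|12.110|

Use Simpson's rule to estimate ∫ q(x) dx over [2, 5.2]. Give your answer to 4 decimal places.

20.1277

h = 0.4, n = 8.
(h/3)·[y₀ + 4y₁ + 2y₂ + 4y₃ + 2y₄ + 4y₅ + 2y₆ + 4y₇ + y₈] = 0.133333·(150.958) = 20.1277.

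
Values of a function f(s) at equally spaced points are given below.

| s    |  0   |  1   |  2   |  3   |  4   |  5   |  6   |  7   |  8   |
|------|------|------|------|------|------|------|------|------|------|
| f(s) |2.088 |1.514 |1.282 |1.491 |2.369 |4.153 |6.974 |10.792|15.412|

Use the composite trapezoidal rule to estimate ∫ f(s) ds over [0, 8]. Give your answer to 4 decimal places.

h = 1, n = 8.
(h/2)·[y₀ + 2y₁ + 2y₂ + 2y₃ + 2y₄ + 2y₅ + 2y₆ + 2y₇ + y₈] = 0.5·(74.650) = 37.3250.

37.3250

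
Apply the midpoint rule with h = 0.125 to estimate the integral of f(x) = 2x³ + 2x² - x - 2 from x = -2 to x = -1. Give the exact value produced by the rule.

-3.32421875

h = (-1 − (-2))/8 = 0.125.
Midpoints m₁,…,m₈ = -1.9375, -1.8125, -1.6875, -1.5625, -1.4375, -1.3125, -1.1875, -1.0625.
f(m₁)=-7.10107421875, f(m₂)=-5.52587890625, f(m₃)=-4.22802734375, f(m₄)=-3.18408203125, f(m₅)=-2.37060546875, f(m₆)=-1.76416015625, f(m₇)=-1.34130859375, f(m₈)=-1.07861328125.
h·[f(m₁) + f(m₂) + f(m₃) + f(m₄) + f(m₅) + f(m₆) + f(m₇) + f(m₈)] = 0.125·(-26.59375) = -3.32421875.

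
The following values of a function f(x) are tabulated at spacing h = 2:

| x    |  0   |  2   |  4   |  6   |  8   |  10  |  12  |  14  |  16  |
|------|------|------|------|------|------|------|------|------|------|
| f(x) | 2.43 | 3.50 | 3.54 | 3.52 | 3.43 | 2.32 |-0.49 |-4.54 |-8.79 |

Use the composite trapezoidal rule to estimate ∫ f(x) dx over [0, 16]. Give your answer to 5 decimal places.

16.20000

h = 2, n = 8.
(h/2)·[y₀ + 2y₁ + 2y₂ + 2y₃ + 2y₄ + 2y₅ + 2y₆ + 2y₇ + y₈] = 1·(16.20) = 16.20000.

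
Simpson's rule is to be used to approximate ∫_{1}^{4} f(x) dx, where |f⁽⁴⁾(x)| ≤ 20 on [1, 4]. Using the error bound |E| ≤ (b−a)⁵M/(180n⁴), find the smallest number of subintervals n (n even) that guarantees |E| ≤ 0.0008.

Need 4860/(180n⁴) ≤ 0.0008.
n⁴ ≥ 4860/(180·0.0008) = 33750 ⇒ n ≥ 13.5540, so the smallest even n is 14. (n must be even for Simpson's rule.)

14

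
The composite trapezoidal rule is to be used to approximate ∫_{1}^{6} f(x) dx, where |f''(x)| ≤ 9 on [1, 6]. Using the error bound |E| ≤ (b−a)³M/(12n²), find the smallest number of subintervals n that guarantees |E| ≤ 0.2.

22

Need 1125/(12n²) ≤ 0.2.
n² ≥ 1125/(12·0.2) = 468.75 ⇒ n ≥ 21.6506, so the smallest n is 22.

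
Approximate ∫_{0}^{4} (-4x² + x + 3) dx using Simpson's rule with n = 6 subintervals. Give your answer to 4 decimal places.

h = (4 − 0)/6 = 0.666667.
Nodes x₀,…,x₆ = 0, 0.666667, 1.333333, 2, 2.666667, 3.333333, 4.
f(x) = -4x² + x + 3: f₀=3, f₁=1.888889, f₂=-2.777778, f₃=-11, f₄=-22.777778, f₅=-38.111111, f₆=-57.
(h/3)·[f₀ + 4f₁ + 2f₂ + 4f₃ + 2f₄ + 4f₅ + f₆] = 0.222222·(-294) = -65.3333.

-65.3333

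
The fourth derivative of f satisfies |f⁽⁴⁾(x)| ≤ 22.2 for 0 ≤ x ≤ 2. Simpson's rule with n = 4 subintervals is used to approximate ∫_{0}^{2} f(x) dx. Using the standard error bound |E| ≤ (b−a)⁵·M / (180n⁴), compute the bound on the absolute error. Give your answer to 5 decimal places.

0.01542

|E| ≤ (2)⁵·22.2 / (180·4⁴) = 710.4/46080 = 0.01542.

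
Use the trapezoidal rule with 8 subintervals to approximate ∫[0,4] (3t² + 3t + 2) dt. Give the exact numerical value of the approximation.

96.5

h = (4 − 0)/8 = 0.5.
Nodes t₀,…,t₈ = 0, 0.5, 1, 1.5, 2, 2.5, 3, 3.5, 4.
f(t) = 3t² + 3t + 2: f₀=2, f₁=4.25, f₂=8, f₃=13.25, f₄=20, f₅=28.25, f₆=38, f₇=49.25, f₈=62.
(h/2)·[f₀ + 2f₁ + 2f₂ + 2f₃ + 2f₄ + 2f₅ + 2f₆ + 2f₇ + f₈] = 0.25·(386) = 96.5.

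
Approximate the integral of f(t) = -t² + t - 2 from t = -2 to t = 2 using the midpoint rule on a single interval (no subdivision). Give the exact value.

-8

M = (b−a)·f(0) = 4·(-2) = -8.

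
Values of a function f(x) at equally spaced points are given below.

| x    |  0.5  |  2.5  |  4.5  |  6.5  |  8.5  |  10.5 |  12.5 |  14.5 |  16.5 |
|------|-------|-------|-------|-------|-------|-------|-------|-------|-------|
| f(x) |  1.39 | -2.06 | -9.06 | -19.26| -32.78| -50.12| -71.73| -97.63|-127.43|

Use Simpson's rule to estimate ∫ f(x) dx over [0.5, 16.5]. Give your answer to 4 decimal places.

h = 2, n = 8.
(h/3)·[y₀ + 4y₁ + 2y₂ + 4y₃ + 2y₄ + 4y₅ + 2y₆ + 4y₇ + y₈] = 0.666667·(-1029.46) = -686.3067.

-686.3067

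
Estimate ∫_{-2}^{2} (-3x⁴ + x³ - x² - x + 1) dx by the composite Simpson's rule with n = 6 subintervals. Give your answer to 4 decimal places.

h = (2 − (-2))/6 = 0.666667.
Nodes x₀,…,x₆ = -2, -1.333333, -0.666667, 0, 0.666667, 1.333333, 2.
f(x) = -3x⁴ + x³ - x² - x + 1: f₀=-57, f₁=-11.296296, f₂=0.333333, f₃=1, f₄=-0.407407, f₅=-9.222222, f₆=-45.
(h/3)·[f₀ + 4f₁ + 2f₂ + 4f₃ + 2f₄ + 4f₅ + f₆] = 0.222222·(-180.222222) = -40.0494.

-40.0494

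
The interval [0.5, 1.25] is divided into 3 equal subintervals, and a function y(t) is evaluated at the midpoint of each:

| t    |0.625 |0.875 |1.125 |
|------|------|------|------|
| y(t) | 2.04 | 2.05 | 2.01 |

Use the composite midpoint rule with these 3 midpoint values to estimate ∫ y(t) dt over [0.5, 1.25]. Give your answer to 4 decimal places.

1.5250

h = 0.25, n = 3.
h·[y(m₁) + y(m₂) + y(m₃)] = 0.25·(6.10) = 1.5250.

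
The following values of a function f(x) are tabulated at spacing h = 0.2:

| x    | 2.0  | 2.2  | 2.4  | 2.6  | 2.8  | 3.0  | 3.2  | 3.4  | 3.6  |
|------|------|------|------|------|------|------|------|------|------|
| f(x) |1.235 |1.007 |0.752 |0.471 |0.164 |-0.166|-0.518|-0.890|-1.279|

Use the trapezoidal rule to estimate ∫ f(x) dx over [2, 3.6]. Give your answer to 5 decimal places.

0.15960

h = 0.2, n = 8.
(h/2)·[y₀ + 2y₁ + 2y₂ + 2y₃ + 2y₄ + 2y₅ + 2y₆ + 2y₇ + y₈] = 0.1·(1.596) = 0.15960.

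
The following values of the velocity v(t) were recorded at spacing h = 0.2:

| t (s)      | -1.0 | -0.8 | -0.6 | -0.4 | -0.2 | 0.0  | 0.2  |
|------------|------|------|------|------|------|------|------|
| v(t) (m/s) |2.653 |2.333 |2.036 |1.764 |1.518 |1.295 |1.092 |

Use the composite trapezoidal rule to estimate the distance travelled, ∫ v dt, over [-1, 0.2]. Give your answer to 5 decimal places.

2.16370

h = 0.2, n = 6.
(h/2)·[y₀ + 2y₁ + 2y₂ + 2y₃ + 2y₄ + 2y₅ + y₆] = 0.1·(21.637) = 2.16370.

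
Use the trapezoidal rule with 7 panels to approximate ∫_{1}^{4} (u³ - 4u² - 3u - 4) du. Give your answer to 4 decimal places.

-54.4286

h = (4 − 1)/7 = 0.428571.
Nodes u₀,…,u₇ = 1, 1.428571, 1.857143, 2.285714, 2.714286, 3.142857, 3.571429, 4.
f(u) = u³ - 4u² - 3u - 4: f₀=-10, f₁=-13.533528, f₂=-16.962099, f₃=-19.813411, f₄=-21.615160, f₅=-21.895044, f₆=-20.180758, f₇=-16.
(h/2)·[f₀ + 2f₁ + 2f₂ + 2f₃ + 2f₄ + 2f₅ + 2f₆ + f₇] = 0.214286·(-254) = -54.4286.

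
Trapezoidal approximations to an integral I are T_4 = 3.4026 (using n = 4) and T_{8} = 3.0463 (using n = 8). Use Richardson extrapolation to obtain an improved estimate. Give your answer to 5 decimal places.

R = (4·T_{8} − T_4) / 3 = (4·3.0463 − 3.4026)/3 = (8.7826)/3 = 2.92753.

2.92753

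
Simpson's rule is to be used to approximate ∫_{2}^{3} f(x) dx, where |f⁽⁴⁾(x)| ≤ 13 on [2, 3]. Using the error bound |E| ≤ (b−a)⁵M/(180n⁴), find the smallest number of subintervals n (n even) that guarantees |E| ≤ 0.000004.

Need 13/(180n⁴) ≤ 0.000004.
n⁴ ≥ 13/(180·0.000004) = 18055.6 ⇒ n ≥ 11.5918, so the smallest even n is 12. (n must be even for Simpson's rule.)

12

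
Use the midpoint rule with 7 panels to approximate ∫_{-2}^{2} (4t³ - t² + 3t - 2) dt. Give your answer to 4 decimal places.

h = (2 − (-2))/7 = 0.571429.
Midpoints m₁,…,m₇ = -1.714286, -1.142857, -0.571429, 0, 0.571429, 1.142857, 1.714286.
f(m₁)=-30.233236, f(m₂)=-12.705539, f(m₃)=-4.787172, f(m₄)=-2, f(m₅)=0.134111, f(m₆)=6.093294, f(m₇)=20.355685.
h·[f(m₁) + f(m₂) + f(m₃) + f(m₄) + f(m₅) + f(m₆) + f(m₇)] = 0.571429·(-23.142857) = -13.2245.

-13.2245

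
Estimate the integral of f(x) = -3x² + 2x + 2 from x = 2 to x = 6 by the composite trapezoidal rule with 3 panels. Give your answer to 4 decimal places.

-171.5556

h = (6 − 2)/3 = 1.333333.
Nodes x₀,…,x₃ = 2, 3.333333, 4.666667, 6.
f(x) = -3x² + 2x + 2: f₀=-6, f₁=-24.666667, f₂=-54, f₃=-94.
(h/2)·[f₀ + 2f₁ + 2f₂ + f₃] = 0.666667·(-257.333333) = -171.5556.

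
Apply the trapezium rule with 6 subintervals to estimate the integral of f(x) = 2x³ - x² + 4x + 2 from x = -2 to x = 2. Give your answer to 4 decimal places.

h = (2 − (-2))/6 = 0.666667.
Nodes x₀,…,x₆ = -2, -1.333333, -0.666667, 0, 0.666667, 1.333333, 2.
f(x) = 2x³ - x² + 4x + 2: f₀=-26, f₁=-9.851852, f₂=-1.703704, f₃=2, f₄=4.814815, f₅=10.296296, f₆=22.
(h/2)·[f₀ + 2f₁ + 2f₂ + 2f₃ + 2f₄ + 2f₅ + f₆] = 0.333333·(7.111111) = 2.3704.

2.3704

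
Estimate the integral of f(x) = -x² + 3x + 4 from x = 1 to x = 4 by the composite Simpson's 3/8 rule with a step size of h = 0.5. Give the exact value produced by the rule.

13.5

h = (4 − 1)/6 = 0.5.
Nodes x₀,…,x₆ = 1, 1.5, 2, 2.5, 3, 3.5, 4.
f(x) = -x² + 3x + 4: f₀=6, f₁=6.25, f₂=6, f₃=5.25, f₄=4, f₅=2.25, f₆=0.
(3h/8)·[f₀ + 3f₁ + 3f₂ + 2f₃ + 3f₄ + 3f₅ + f₆] = 0.1875·(72) = 13.5.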